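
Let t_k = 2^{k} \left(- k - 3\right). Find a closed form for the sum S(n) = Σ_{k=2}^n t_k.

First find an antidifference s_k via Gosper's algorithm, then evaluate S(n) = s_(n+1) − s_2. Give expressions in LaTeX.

S(n) = - 2 \cdot 2^{n} n - 4 \cdot 2^{n} + 12

Compute t_(k+1)/t_k: get 2*(k + 4)/(k + 3).
Normal form (A,B,C) = (2, 1, k + 3).
f must satisfy (2)·f(k+1) − (1)·f(k) = k + 3.
Degrees (0,0,1) ⇒ d ≤ 1.
Coefficient equations give f(k) = k + 1.
R(k) = B(k−1)·f(k)/C(k) = (k + 1)/(k + 3); s_k = R·t_k = 2**k*(-k - 1).
s_(k+1) − s_k = 2**k*(-k - 3) = t_k.
Telescope: S(n) = s_(n+1) − s_(2) = 2**(n + 1)*(-n - 2) − (-12) = -2*2**n*n - 4*2**n + 12.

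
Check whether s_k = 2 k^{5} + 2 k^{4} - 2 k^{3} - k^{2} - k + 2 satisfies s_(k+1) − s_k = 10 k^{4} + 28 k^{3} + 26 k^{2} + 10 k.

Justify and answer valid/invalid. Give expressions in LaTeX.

Valid: the claim telescopes to t_k.

s_(k+1) = 2*k**5 + 12*k**4 + 26*k**3 + 25*k**2 + 9*k + 2
s_(k+1) − s_k = 2*k*(5*k**3 + 14*k**2 + 13*k + 5)
(s_(k+1) − s_k) − t_k = 0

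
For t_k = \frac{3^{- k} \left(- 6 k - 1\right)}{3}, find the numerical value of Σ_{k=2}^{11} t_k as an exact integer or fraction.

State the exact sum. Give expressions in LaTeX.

Ratio r(k) = (6*k + 7)/(3*(6*k + 1)).
Normal form (A,B,C) = (1/3, 1, k + 1/6).
Set up (1/3)·f(k+1) − (1)·f(k) − (k + 1/6) = 0.
From deg A=0, deg B=0, deg C=1: d=1.
Match coefficients ⇒ f(k) = -(3*k + 2)/2.
R(k) = B(k−1)·f(k)/C(k) = -3*(3*k + 2)/(6*k + 1); s_k = R·t_k = (3*k + 2)/3**k.
Verify: (-6*k - 1)/(3*3**k) matches t_k.
Evaluate s at k=12 and k=2: 38/531441 and 8/9; difference -472354/531441.

Σ = -472354/531441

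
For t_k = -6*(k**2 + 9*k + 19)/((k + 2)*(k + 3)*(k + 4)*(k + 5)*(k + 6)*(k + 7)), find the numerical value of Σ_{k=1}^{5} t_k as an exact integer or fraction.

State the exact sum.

r(k) = (k + 2)*(9*k + (k + 1)**2 + 28)/((k + 8)*(k**2 + 9*k + 19)) after simplifying.
A = k + 2, B = k + 8, C = k**2 + 9*k + 19.
Set up (k + 2)·f(k+1) − (k + 7)·f(k) − (k**2 + 9*k + 19) = 0.
Bound: deg f ≤ 5.
A polynomial solution: f(k) = k*(k + 3)*(k + 5)*(k**2 + 12*k + 44)/144.
So s_k = (B(k−1)f/C)·t_k = (k*(k + 3)*(k + 5)*(k + 7)*(k**2 + 12*k + 44)/(144*(k**2 + 9*k + 19)))·t_k = k*(-k**2 - 12*k - 44)/(24*(k**3 + 12*k**2 + 44*k + 48)).
s_(k+1) − s_k = 6*(-k**2 - 9*k - 19)/(k**6 + 27*k**5 + 295*k**4 + 1665*k**3 + 5104*k**2 + 8028*k + 5040) = t_k.
Telescoping: Σ = s_(6) − s_(1) = -19/480 − (-19/840) = -19/1120.

Σ = -19/1120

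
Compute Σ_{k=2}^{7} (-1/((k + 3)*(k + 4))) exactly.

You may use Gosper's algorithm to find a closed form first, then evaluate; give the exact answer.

Compute t_(k+1)/t_k: get (k + 3)/(k + 5).
Take A(k)=k + 3, B(k)=k + 5, C(k)=1.
Need (k + 3)·f(k+1) − (k + 4)·f(k) = 1.
Bound: deg f ≤ 1.
A polynomial solution: f(k) = k/3.
Certificate R = B(k−1)f/C = k*(k + 4)/3 gives s_k = -k/(3*k + 9).
Check: Δs_k = -1/(k**2 + 7*k + 12). ✓
Evaluate s at k=8 and k=2: -8/33 and -2/15; difference -6/55.

Σ = -6/55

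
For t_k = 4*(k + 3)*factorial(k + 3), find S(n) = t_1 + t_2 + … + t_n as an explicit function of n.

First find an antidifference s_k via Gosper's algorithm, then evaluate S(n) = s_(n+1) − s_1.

t_(k+1)/t_k = (k + 4)**2/(k + 3).
So A=k + 4 and B=1, with C=k + 3.
Need (k + 4)·f(k+1) − (1)·f(k) = k + 3.
d = 0 from the (1,0,1) case.
Match coefficients ⇒ f(k) = 1.
So s_k = (B(k−1)f/C)·t_k = (1/(k + 3))·t_k = 4*factorial(k + 3).
Δs = 4*(k + 3)*factorial(k + 3), as required.
Σ_(k=1)^n t_k = s_(n+1) − s_(1) = (4*factorial(n + 4)) − (96), i.e. 4*factorial(n + 4) - 96.

S(n) = 4*factorial(n + 4) - 96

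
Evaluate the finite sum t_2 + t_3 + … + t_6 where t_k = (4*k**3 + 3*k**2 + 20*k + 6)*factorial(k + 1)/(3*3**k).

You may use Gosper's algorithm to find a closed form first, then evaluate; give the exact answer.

Compute t_(k+1)/t_k: get (4*k**4 + 23*k**3 + 68*k**2 + 109*k + 66)/(3*(4*k**3 + 3*k**2 + 20*k + 6)).
Normal form (A,B,C) = (k/3 + 2/3, 1, k**3 + 3*k**2/4 + 5*k + 3/2).
Key eq: (k/3 + 2/3)·f(k+1) = (1)·f(k) + (k**3 + 3*k**2/4 + 5*k + 3/2).
Bound: deg f ≤ 2.
A polynomial solution: f(k) = 3*k*(4*k - 1)/4.
Get s_k = R·t_k = k*(4*k - 1)*factorial(k + 1)/3**k with R(k) = B(k−1)f(k)/C(k) = 3*k*(4*k - 1)/(4*k**3 + 3*k**2 + 20*k + 6).
Δs = (4*k**3 + 3*k**2 + 20*k + 6)*factorial(k + 1)/(3*3**k), as required.
Sum = s_(7) − s_(2); s_(7) = 31360/9, s_(2) = 28/3 ⇒ 31276/9.

Σ = 31276/9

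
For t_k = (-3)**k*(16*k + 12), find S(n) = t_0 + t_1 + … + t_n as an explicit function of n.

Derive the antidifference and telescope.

r(k) = 3*(-4*k - 7)/(4*k + 3) after simplifying.
Take A(k)=-3, B(k)=1, C(k)=k + 3/4.
f must satisfy (-3)·f(k+1) − (1)·f(k) = k + 3/4.
Bound: deg f ≤ 1.
Solving with deg f ≤ 1: f(k) = -k/4.
So s_k = (B(k−1)f/C)·t_k = (-k/(4*k + 3))·t_k = -4*(-3)**k*k.
s_(k+1) − s_k = (-3)**k*(16*k + 12) = t_k.
s_(n+1) = 12*(-3)**n*(n + 1) and s_(0) = 0, so S(n) = 12*(-3)**n*(n + 1).

S(n) = 12*(-3)**n*(n + 1)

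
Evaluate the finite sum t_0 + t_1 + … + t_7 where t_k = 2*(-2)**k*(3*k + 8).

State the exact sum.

t_(k+1)/t_k = 2*(-3*k - 11)/(3*k + 8).
A = -2, B = 1, C = k + 8/3.
Set up (-2)·f(k+1) − (1)·f(k) − (k + 8/3) = 0.
Degrees (0,0,1) ⇒ d ≤ 1.
Solve for f: f(k) = -(k + 2)/3 (degree 1 ≤ 1).
R(k) = B(k−1)·f(k)/C(k) = -(k + 2)/(3*k + 8); s_k = R·t_k = (-2)**(k + 1)*(k + 2).
s_(k+1) − s_k = 2*(-2)**k*(3*k + 8) = t_k.
Evaluate s at k=8 and k=0: -5120 and -4; difference -5116.

Σ = -5116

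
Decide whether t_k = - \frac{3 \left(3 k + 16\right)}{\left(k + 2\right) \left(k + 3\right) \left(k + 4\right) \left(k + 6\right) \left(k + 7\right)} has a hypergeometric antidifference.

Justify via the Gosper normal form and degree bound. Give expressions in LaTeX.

Yes. s_k = \frac{k \left(- k^{2} - 11 k - 36\right)}{12 \left(k^{3} + 11 k^{2} + 36 k + 36\right)}.

Compute t_(k+1)/t_k: get (k + 2)*(k + 6)*(3*k + 19)/((k + 5)*(k + 8)*(3*k + 16)).
Factor: A=k + 2; B=k + 8; C=k**2 + 31*k/3 + 80/3.
Need (k + 2)·f(k+1) − (k + 7)·f(k) = k**2 + 31*k/3 + 80/3.
d = 5 from the (1,1,2) case.
Match coefficients ⇒ f(k) = k*(k + 4)*(k + 5)*(k**2 + 11*k + 36)/108.
R(k) = B(k−1)·f(k)/C(k) = k*(k + 4)*(k + 7)*(k**2 + 11*k + 36)/(36*(3*k + 16)); s_k = R·t_k = k*(-k**2 - 11*k - 36)/(12*(k**3 + 11*k**2 + 36*k + 36)).
s_(k+1) − s_k = 3*(-3*k - 16)/(k**5 + 22*k**4 + 185*k**3 + 740*k**2 + 1404*k + 1008) = t_k.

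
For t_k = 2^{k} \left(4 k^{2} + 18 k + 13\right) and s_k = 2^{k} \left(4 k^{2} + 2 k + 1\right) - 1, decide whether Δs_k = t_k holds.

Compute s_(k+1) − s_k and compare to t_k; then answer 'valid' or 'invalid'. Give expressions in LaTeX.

s_(k+1) = 2**(k + 1)*(2*k + 4*(k + 1)**2 + 3) - 1
s_(k+1) − s_k = 2**k*(4*k**2 + 18*k + 13)
(s_(k+1) − s_k) − t_k = 0

valid; difference matches t_k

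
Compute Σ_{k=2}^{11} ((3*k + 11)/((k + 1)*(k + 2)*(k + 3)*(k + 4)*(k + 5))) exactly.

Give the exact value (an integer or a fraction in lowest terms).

Compute t_(k+1)/t_k: get (k + 1)*(3*k + 14)/((k + 6)*(3*k + 11)).
A = k + 1, B = k + 6, C = k + 11/3.
Set up (k + 1)·f(k+1) − (k + 5)·f(k) − (k + 11/3) = 0.
Bound: deg f ≤ 4.
Coefficient equations give f(k) = k*(k + 3)*(k**2 + 7*k + 14)/24.
So s_k = (B(k−1)f/C)·t_k = (k*(k + 3)*(k + 5)*(k**2 + 7*k + 14)/(8*(3*k + 11)))·t_k = k*(k**2 + 7*k + 14)/(8*(k**3 + 7*k**2 + 14*k + 8)).
Check: Δs_k = (3*k + 11)/(k**5 + 15*k**4 + 85*k**3 + 225*k**2 + 274*k + 120). ✓
Sum = s_(12) − s_(2); s_(12) = 363/2912, s_(2) = 1/9 ⇒ 355/26208.

Σ = 355/26208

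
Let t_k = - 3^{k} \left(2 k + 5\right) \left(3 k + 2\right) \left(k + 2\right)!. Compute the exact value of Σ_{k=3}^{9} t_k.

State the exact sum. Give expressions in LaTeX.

r(k) = 3*(k + 3)*(2*k + 7)*(3*k + 5)/((2*k + 5)*(3*k + 2)) after simplifying.
A = 3*k + 9, B = 1, C = k**2 + 19*k/6 + 5/3.
Key eq: (3*k + 9)·f(k+1) = (1)·f(k) + (k**2 + 19*k/6 + 5/3).
From deg A=1, deg B=0, deg C=2: d=1.
Coefficient equations give f(k) = (2*k - 1)/6.
So s_k = (B(k−1)f/C)·t_k = ((2*k - 1)/((2*k + 5)*(3*k + 2)))·t_k = -3**k*(2*k - 1)*factorial(k + 2).
Δs = -3**k*(2*k + 5)*(3*k + 2)*factorial(k + 2), as required.
Σ_(k=3)^(9) t_k = s_(10) − s_(3) = -537406744089600 − (-16200) = -537406744073400.

Σ = -537406744073400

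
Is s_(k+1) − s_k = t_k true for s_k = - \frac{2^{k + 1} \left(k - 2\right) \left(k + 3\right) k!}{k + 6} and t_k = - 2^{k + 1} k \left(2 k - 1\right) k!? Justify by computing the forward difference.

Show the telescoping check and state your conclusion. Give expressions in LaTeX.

Invalid: residual \frac{6 \cdot 2^{k} \left(2 k^{3} + 11 k^{2} - 7 k + 2\right) k!}{\left(k + 6\right) \left(k + 7\right)} ≠ 0.

s_(k+1) = -2**(k + 2)*(k - 1)*(k + 4)*factorial(k + 1)/(k + 7)
s_(k+1) − s_k = -2**(k + 1)*(2*k**4 + 19*k**3 + 38*k**2 - 21*k - 6)*factorial(k)/((k + 6)*(k + 7))
(s_(k+1) − s_k) − t_k = 6*2**k*(2*k**3 + 11*k**2 - 7*k + 2)*factorial(k)/((k + 6)*(k + 7))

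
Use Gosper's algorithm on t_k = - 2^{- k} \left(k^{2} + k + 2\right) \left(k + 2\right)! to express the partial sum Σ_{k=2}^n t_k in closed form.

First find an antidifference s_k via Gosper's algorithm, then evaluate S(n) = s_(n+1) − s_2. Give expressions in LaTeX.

S(n) = 12 - 2^{- n} n \left(n + 3\right)!

Compute t_(k+1)/t_k: get (k + 3)*(k + (k + 1)**2 + 3)/(2*(k**2 + k + 2)).
So A=k/2 + 3/2 and B=1, with C=k**2 + k + 2.
Need (k/2 + 3/2)·f(k+1) − (1)·f(k) = k**2 + k + 2.
From deg A=1, deg B=0, deg C=2: d=1.
Coefficient equations give f(k) = 2*(k - 1).
R(k) = B(k−1)·f(k)/C(k) = 2*(k - 1)/(k**2 + k + 2); s_k = R·t_k = -2**(1 - k)*(k - 1)*factorial(k + 2).
Check: Δs_k = -(k**2 + k + 2)*factorial(k + 2)/2**k. ✓
Evaluate: s_(n+1) = -n*factorial(n + 3)/2**n; subtract s_(2) = -12 ⇒ S(n) = 12 - n*factorial(n + 3)/2**n.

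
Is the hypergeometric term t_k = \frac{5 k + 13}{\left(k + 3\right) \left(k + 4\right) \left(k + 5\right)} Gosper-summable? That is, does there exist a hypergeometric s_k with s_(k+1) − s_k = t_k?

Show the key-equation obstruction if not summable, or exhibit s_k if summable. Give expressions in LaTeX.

Yes. s_k = \frac{k \left(7 k + 19\right)}{6 \left(k + 3\right) \left(k + 4\right)}.

r(k) = (k + 3)*(5*k + 18)/((k + 6)*(5*k + 13)) after simplifying.
Factor: A=k + 3; B=k + 6; C=k + 13/5.
Key eq: (k + 3)·f(k+1) = (k + 5)·f(k) + (k + 13/5).
From deg A=1, deg B=1, deg C=1: d=2.
Solve for f: f(k) = k*(7*k + 19)/30 (degree 2 ≤ 2).
R(k) = B(k−1)·f(k)/C(k) = k*(k + 5)*(7*k + 19)/(6*(5*k + 13)); s_k = R·t_k = k*(7*k + 19)/(6*(k + 3)*(k + 4)).
s_(k+1) − s_k = (5*k + 13)/(k**3 + 12*k**2 + 47*k + 60) = t_k.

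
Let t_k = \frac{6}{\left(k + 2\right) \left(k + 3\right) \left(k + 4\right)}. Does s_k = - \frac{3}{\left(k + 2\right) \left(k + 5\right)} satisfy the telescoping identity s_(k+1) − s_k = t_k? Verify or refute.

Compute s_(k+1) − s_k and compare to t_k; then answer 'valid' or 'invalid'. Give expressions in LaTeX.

s_(k+1) = -3/((k + 3)*(k + 6))
s_(k+1) − s_k = 6*(k + 4)/(k**4 + 16*k**3 + 91*k**2 + 216*k + 180)
(s_(k+1) − s_k) − t_k = 6*(-3*k - 14)/(k**5 + 20*k**4 + 155*k**3 + 580*k**2 + 1044*k + 720)

Invalid: residual \frac{6 \left(- 3 k - 14\right)}{k^{5} + 20 k^{4} + 155 k^{3} + 580 k^{2} + 1044 k + 720} ≠ 0.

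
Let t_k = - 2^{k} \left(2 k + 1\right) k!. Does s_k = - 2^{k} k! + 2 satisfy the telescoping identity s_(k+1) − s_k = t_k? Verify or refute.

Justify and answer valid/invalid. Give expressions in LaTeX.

s_(k+1) = -2**(k + 1)*factorial(k + 1) + 2
s_(k+1) − s_k = -2**k*(2*k + 1)*factorial(k)
(s_(k+1) − s_k) − t_k = 0

Valid: the claim telescopes to t_k.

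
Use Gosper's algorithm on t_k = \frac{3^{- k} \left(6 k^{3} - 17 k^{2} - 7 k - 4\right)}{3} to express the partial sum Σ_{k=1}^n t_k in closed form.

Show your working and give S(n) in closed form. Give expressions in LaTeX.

t_(k+1)/t_k = (6*k**3 + k**2 - 23*k - 22)/(3*(6*k**3 - 17*k**2 - 7*k - 4)).
Factor: A=1/3; B=1; C=k**3 - 17*k**2/6 - 7*k/6 - 2/3.
f must satisfy (1/3)·f(k+1) − (1)·f(k) = k**3 - 17*k**2/6 - 7*k/6 - 2/3.
Bound: deg f ≤ 3.
Match coefficients ⇒ f(k) = -(3*k**3 - 4*k**2 - 3*k - 4)/2.
So s_k = (B(k−1)f/C)·t_k = (-3*(3*k**3 - 4*k**2 - 3*k - 4)/(6*k**3 - 17*k**2 - 7*k - 4))·t_k = (-3*k**3 + 4*k**2 + 3*k + 4)/3**k.
Verify: (6*k**3 - 17*k**2 - 7*k - 4)/(3*3**k) matches t_k.
Σ_(k=1)^n t_k = s_(n+1) − s_(1) = (3**(-n - 1)*(-3*n**3 - 5*n**2 + 2*n + 8)) − (8/3), i.e. 3**(-n - 1)*(-8*3**n - 3*n**3 - 5*n**2 + 2*n + 8).

S(n) = 3^{- n - 1} \left(- 8 \cdot 3^{n} - 3 n^{3} - 5 n^{2} + 2 n + 8\right)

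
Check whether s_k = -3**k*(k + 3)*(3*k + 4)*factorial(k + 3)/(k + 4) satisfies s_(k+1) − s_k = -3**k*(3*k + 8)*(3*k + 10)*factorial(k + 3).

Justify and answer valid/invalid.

Invalid: residual 3**k*(9*k**3 + 90*k**2 + 293*k + 316)*factorial(k + 3)/((k + 4)*(k + 5)) ≠ 0.

s_(k+1) = -3**(k + 1)*(k + 4)*(3*k + 7)*factorial(k + 4)/(k + 5)
s_(k+1) − s_k = -3**k*(9*k**4 + 126*k**3 + 656*k**2 + 1507*k + 1284)*factorial(k + 3)/((k + 4)*(k + 5))
(s_(k+1) − s_k) − t_k = 3**k*(9*k**3 + 90*k**2 + 293*k + 316)*factorial(k + 3)/((k + 4)*(k + 5))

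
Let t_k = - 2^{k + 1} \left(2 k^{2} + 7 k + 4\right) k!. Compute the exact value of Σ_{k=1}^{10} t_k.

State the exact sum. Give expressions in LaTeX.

Compute t_(k+1)/t_k: get 2*(2*k**3 + 13*k**2 + 24*k + 13)/(2*k**2 + 7*k + 4).
Take A(k)=2*k + 2, B(k)=1, C(k)=k**2 + 7*k/2 + 2.
Set up (2*k + 2)·f(k+1) − (1)·f(k) − (k**2 + 7*k/2 + 2) = 0.
Degrees (1,0,2) ⇒ d ≤ 1.
Solving with deg f ≤ 1: f(k) = (k + 2)/2.
R(k) = B(k−1)·f(k)/C(k) = (k + 2)/(2*k**2 + 7*k + 4); s_k = R·t_k = -2**(k + 1)*(k + 2)*factorial(k).
Δs = -2**(k + 1)*(2*k**2 + 7*k + 4)*factorial(k), as required.
Telescoping: Σ = s_(11) − s_(1) = -2125489766400 − (-12) = -2125489766388.

Σ = -2125489766388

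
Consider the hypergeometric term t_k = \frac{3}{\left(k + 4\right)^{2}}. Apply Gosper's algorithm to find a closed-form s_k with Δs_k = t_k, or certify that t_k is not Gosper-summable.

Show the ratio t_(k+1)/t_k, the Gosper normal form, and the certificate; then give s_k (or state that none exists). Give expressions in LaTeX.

r(k) = (k + 4)**2/(k + 5)**2 after simplifying.
A = k**2 + 8*k + 16, B = k**2 + 10*k + 25, C = 1.
Solve (k**2 + 8*k + 16)·f(k+1) − (k**2 + 8*k + 16)·f(k) = 1.
From deg A=2, deg B=2, deg C=0: d=0.
Generic f = c0 gives residual -1; -1 = 0 cannot hold, so t_k is not Gosper-summable.

none — t_k is not Gosper-summable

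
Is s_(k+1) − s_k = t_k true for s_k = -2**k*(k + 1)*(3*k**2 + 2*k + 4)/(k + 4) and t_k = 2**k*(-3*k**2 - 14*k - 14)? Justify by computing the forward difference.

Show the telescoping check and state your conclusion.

Invalid: residual 2**k*(9*k**3 + 69*k**2 + 204*k + 156)/(k**2 + 9*k + 20) ≠ 0.

s_(k+1) = -2**(k + 1)*(k + 2)*(2*k + 3*(k + 1)**2 + 6)/(k + 5)
s_(k+1) − s_k = 2**k*(-3*k**4 - 32*k**3 - 131*k**2 - 202*k - 124)/(k**2 + 9*k + 20)
(s_(k+1) − s_k) − t_k = 2**k*(9*k**3 + 69*k**2 + 204*k + 156)/(k**2 + 9*k + 20)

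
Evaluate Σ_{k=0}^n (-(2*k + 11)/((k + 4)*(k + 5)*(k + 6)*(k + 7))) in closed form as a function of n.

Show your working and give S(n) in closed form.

The ratio is (k + 4)*(2*k + 13)/((k + 8)*(2*k + 11)).
Normal form (A,B,C) = (k + 4, k + 8, k + 11/2).
Key eq: (k + 4)·f(k+1) = (k + 7)·f(k) + (k + 11/2).
d = 3 from the (1,1,1) case.
A polynomial solution: f(k) = k*(k + 5)*(k + 10)/48.
R(k) = B(k−1)·f(k)/C(k) = k*(k + 5)*(k + 7)*(k + 10)/(24*(2*k + 11)); s_k = R·t_k = k*(-k - 10)/(24*(k**2 + 10*k + 24)).
Check: Δs_k = (-2*k - 11)/(k**4 + 22*k**3 + 179*k**2 + 638*k + 840). ✓
s_(n+1) = (-n**2 - 12*n - 11)/(24*(n**2 + 12*n + 35)) and s_(0) = 0, so S(n) = (-n**2 - 12*n - 11)/(24*(n**2 + 12*n + 35)).

S(n) = (-n**2 - 12*n - 11)/(24*(n**2 + 12*n + 35))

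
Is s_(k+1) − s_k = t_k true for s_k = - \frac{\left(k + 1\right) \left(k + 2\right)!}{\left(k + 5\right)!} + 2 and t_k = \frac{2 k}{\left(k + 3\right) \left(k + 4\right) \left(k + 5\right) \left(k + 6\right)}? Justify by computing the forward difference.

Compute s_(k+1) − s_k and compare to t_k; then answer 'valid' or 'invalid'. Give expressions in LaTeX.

Valid — Δs_k = t_k.

s_(k+1) = -(k + 2)*factorial(k + 3)/factorial(k + 6) + 2
s_(k+1) − s_k = 2*k/((k + 3)*(k + 4)*(k + 5)*(k + 6))
(s_(k+1) − s_k) − t_k = 0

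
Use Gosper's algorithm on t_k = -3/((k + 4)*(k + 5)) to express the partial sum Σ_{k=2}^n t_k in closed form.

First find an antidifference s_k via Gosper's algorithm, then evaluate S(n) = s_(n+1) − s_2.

Compute t_(k+1)/t_k: get (k + 4)/(k + 6).
Normal form (A,B,C) = (k + 4, k + 6, 1).
Solve (k + 4)·f(k+1) − (k + 5)·f(k) = 1.
From deg A=1, deg B=1, deg C=0: d=1.
Solving with deg f ≤ 1: f(k) = k/4.
Then R = B(k−1)f/C = k*(k + 5)/4, so s_k = R(k)·t_k = -3*k/(4*k + 16).
Check: Δs_k = -3/(k**2 + 9*k + 20). ✓
Σ_(k=2)^n t_k = s_(n+1) − s_(2) = (3*(-n - 1)/(4*(n + 5))) − (-1/4), i.e. (1 - n)/(2*(n + 5)).

S(n) = (1 - n)/(2*(n + 5))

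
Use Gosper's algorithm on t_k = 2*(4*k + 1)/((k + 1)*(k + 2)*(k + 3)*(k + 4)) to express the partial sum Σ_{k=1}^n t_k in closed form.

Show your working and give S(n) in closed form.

S(n) = n*(n**2 + 9*n + 10)/(4*(n**3 + 9*n**2 + 26*n + 24))

Step 1: r(k) = (k + 1)*(4*k + 5)/((k + 5)*(4*k + 1)).
Normal form (A,B,C) = (k + 1, k + 5, k + 1/4).
f must satisfy (k + 1)·f(k+1) − (k + 4)·f(k) = k + 1/4.
deg f ≤ 3 (via 1,1,1).
Solve for f: f(k) = k*(k**2 + 6*k - 1)/24 (degree 3 ≤ 3).
Get s_k = R·t_k = k*(k**2 + 6*k - 1)/(3*(k + 1)*(k + 2)*(k + 3)) with R(k) = B(k−1)f(k)/C(k) = k*(k + 4)*(k**2 + 6*k - 1)/(6*(4*k + 1)).
Verify: 2*(4*k + 1)/(k**4 + 10*k**3 + 35*k**2 + 50*k + 24) matches t_k.
Evaluate: s_(n+1) = (n**3 + 9*n**2 + 14*n + 6)/(3*(n**3 + 9*n**2 + 26*n + 24)); subtract s_(1) = 1/12 ⇒ S(n) = n*(n**2 + 9*n + 10)/(4*(n**3 + 9*n**2 + 26*n + 24)).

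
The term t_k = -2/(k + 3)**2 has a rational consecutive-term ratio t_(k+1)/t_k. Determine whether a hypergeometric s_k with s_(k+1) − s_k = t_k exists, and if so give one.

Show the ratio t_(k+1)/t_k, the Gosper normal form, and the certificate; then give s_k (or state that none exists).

r(k) = (k + 3)**2/(k + 4)**2 after simplifying.
Factor: A=k**2 + 6*k + 9; B=k**2 + 8*k + 16; C=1.
Solve (k**2 + 6*k + 9)·f(k+1) − (k**2 + 6*k + 9)·f(k) = 1.
deg f ≤ 0 (via 2,2,0).
f = c0 ⇒ A·f(k+1) − B(k−1)·f(k) − C = -1. The system {-1 = 0} is inconsistent; no antidifference.

no hypergeometric antidifference exists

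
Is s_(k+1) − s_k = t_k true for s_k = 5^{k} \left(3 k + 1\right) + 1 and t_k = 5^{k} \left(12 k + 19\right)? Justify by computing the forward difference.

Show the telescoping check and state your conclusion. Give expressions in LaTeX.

valid (s_(k+1) − s_k reduces to t_k)

s_(k+1) = 5**(k + 1)*(3*k + 4) + 1
s_(k+1) − s_k = 5**k*(12*k + 19)
(s_(k+1) − s_k) − t_k = 0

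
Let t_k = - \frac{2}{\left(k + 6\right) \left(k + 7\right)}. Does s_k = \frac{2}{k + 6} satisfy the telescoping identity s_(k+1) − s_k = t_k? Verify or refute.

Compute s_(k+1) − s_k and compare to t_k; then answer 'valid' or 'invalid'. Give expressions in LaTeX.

Valid — Δs_k = t_k.

s_(k+1) = 2/(k + 7)
s_(k+1) − s_k = -2/((k + 6)*(k + 7))
(s_(k+1) − s_k) − t_k = 0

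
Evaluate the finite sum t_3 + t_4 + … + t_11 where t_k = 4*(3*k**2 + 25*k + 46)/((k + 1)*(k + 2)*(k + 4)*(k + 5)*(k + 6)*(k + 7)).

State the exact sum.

The ratio is (k + 1)*(k + 4)*(25*k + 3*(k + 1)**2 + 71)/((k + 3)*(k + 8)*(3*k**2 + 25*k + 46)).
A = k + 1, B = k + 8, C = k**3 + 34*k**2/3 + 121*k/3 + 46.
f must satisfy (k + 1)·f(k+1) − (k + 7)·f(k) = k**3 + 34*k**2/3 + 121*k/3 + 46.
Degrees (1,1,3) ⇒ d ≤ 6.
Coefficient equations give f(k) = k*(k + 2)*(k + 3)*(k + 5)*(k**2 + 11*k + 34)/72.
So s_k = (B(k−1)f/C)·t_k = (k*(k + 2)*(k + 5)*(k + 7)*(k**2 + 11*k + 34)/(24*(3*k**2 + 25*k + 46)))·t_k = k*(k**2 + 11*k + 34)/(6*(k**3 + 11*k**2 + 34*k + 24)).
Verify: 4*(3*k**2 + 25*k + 46)/(k**6 + 25*k**5 + 247*k**4 + 1219*k**3 + 3112*k**2 + 3796*k + 1680) matches t_k.
Sum = s_(12) − s_(3); s_(12) = 155/936, s_(3) = 19/126 ⇒ 97/6552.

Σ = 97/6552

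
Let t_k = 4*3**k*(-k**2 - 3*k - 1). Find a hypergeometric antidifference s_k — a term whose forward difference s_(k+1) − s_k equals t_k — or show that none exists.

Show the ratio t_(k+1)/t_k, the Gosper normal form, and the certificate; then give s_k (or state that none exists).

t_(k+1)/t_k = 3*(k**2 + 5*k + 5)/(k**2 + 3*k + 1).
Factor: A=3; B=1; C=k**2 + 3*k + 1.
Solve (3)·f(k+1) − (1)·f(k) = k**2 + 3*k + 1.
Degrees (0,0,2) ⇒ d ≤ 2.
Match coefficients ⇒ f(k) = (2*k**2 - 1)/4.
Then R = B(k−1)f/C = (2*k**2 - 1)/(4*(k**2 + 3*k + 1)), so s_k = R(k)·t_k = 3**k*(1 - 2*k**2).
Δs = 4*3**k*(-k**2 - 3*k - 1), as required.

s_k = 3**k*(1 - 2*k**2)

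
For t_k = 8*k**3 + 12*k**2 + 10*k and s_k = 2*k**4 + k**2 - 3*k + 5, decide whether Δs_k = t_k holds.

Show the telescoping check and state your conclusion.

valid; difference matches t_k

s_(k+1) = -3*k + 2*(k + 1)**4 + (k + 1)**2 + 2
s_(k+1) − s_k = 2*k*(4*k**2 + 6*k + 5)
(s_(k+1) − s_k) − t_k = 0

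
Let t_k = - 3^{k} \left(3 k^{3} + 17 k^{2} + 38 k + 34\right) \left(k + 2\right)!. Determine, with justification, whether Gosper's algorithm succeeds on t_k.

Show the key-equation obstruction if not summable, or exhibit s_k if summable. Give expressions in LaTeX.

Ratio r(k) = 3*(3*k**4 + 35*k**3 + 159*k**2 + 335*k + 276)/(3*k**3 + 17*k**2 + 38*k + 34).
Factor: A=3*k + 9; B=1; C=k**3 + 17*k**2/3 + 38*k/3 + 34/3.
Solve (3*k + 9)·f(k+1) − (1)·f(k) = k**3 + 17*k**2/3 + 38*k/3 + 34/3.
From deg A=1, deg B=0, deg C=3: d=2.
A polynomial solution: f(k) = (k**2 + k + 2)/3.
So s_k = (B(k−1)f/C)·t_k = ((k**2 + k + 2)/(3*k**3 + 17*k**2 + 38*k + 34))·t_k = -3**k*(k**2 + k + 2)*factorial(k + 2).
s_(k+1) − s_k = -3**k*(3*k**3 + 17*k**2 + 38*k + 34)*factorial(k + 2) = t_k.

Yes. s_k = - 3^{k} \left(k^{2} + k + 2\right) \left(k + 2\right)!.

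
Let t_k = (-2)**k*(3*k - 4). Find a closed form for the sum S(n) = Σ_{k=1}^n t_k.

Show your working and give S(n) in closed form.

r(k) = 2*(1 - 3*k)/(3*k - 4) after simplifying.
A = -2, B = 1, C = k - 4/3.
Key eq: (-2)·f(k+1) = (1)·f(k) + (k - 4/3).
d = 1 from the (0,0,1) case.
Coefficient equations give f(k) = -(k - 2)/3.
Get s_k = R·t_k = (-2)**k*(2 - k) with R(k) = B(k−1)f(k)/C(k) = -(k - 2)/(3*k - 4).
Verify: (-2)**k*(3*k - 4) matches t_k.
Telescope: S(n) = s_(n+1) − s_(1) = (-2)**(n + 1)*(1 - n) − (-2) = 2*(-2)**n*n - 2*(-2)**n + 2.

S(n) = 2*(-2)**n*n - 2*(-2)**n + 2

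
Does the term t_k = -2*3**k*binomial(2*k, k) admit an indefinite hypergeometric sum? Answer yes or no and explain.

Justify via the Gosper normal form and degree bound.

No; the degree bound rules out any f.

t_(k+1)/t_k = 6*(2*k + 1)/(k + 1).
So A=12*k + 6 and B=k + 1, with C=1.
Need (12*k + 6)·f(k+1) − (k)·f(k) = 1.
Bound: deg f ≤ -1.
d = -1 < 0 ⇒ no nonzero polynomial f; not summable.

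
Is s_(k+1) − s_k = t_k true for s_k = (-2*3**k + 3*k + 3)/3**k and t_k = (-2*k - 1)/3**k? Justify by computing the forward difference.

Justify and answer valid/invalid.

s_(k+1) = (-2*3**k + k + 2)/3**k
s_(k+1) − s_k = (-2*k - 1)/3**k
(s_(k+1) − s_k) − t_k = 0

valid; difference matches t_k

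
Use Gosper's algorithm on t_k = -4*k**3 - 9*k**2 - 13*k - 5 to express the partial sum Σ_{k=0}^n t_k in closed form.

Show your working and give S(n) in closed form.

S(n) = -n**4 - 5*n**3 - 12*n**2 - 13*n - 5

t_(k+1)/t_k = (4*k**3 + 21*k**2 + 43*k + 31)/(4*k**3 + 9*k**2 + 13*k + 5).
Normal form (A,B,C) = (1, 1, k**3 + 9*k**2/4 + 13*k/4 + 5/4).
Set up (1)·f(k+1) − (1)·f(k) − (k**3 + 9*k**2/4 + 13*k/4 + 5/4) = 0.
Degrees (0,0,3) ⇒ d ≤ 4.
Match coefficients ⇒ f(k) = k**2*(k**2 + k + 3)/4.
Certificate R = B(k−1)f/C = k**2*(k**2 + k + 3)/(4*k**3 + 9*k**2 + 13*k + 5) gives s_k = k**2*(-k**2 - k - 3).
Δs = -4*k**3 - 9*k**2 - 13*k - 5, as required.
Σ_(k=0)^n t_k = s_(n+1) − s_(0) = (-n**4 - 5*n**3 - 12*n**2 - 13*n - 5) − (0), i.e. -n**4 - 5*n**3 - 12*n**2 - 13*n - 5.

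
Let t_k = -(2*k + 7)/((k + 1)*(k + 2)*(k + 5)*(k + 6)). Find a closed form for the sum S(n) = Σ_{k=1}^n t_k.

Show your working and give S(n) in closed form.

The ratio is (k + 1)*(k + 5)*(2*k + 9)/((k + 3)*(k + 7)*(2*k + 7)).
Take A(k)=k + 1, B(k)=k + 7, C(k)=k**3 + 21*k**2/2 + 73*k/2 + 42.
Key eq: (k + 1)·f(k+1) = (k + 6)·f(k) + (k**3 + 21*k**2/2 + 73*k/2 + 42).
deg f ≤ 5 (via 1,1,3).
Match coefficients ⇒ f(k) = k*(k + 2)*(k + 3)*(k + 4)*(k + 6)/10.
R(k) = B(k−1)·f(k)/C(k) = k*(k + 2)*(k + 6)**2/(5*(2*k + 7)); s_k = R·t_k = k*(-k - 6)/(5*(k**2 + 6*k + 5)).
Δs = (-2*k - 7)/(k**4 + 14*k**3 + 65*k**2 + 112*k + 60), as required.
Telescope: S(n) = s_(n+1) − s_(1) = (-n**2 - 8*n - 7)/(5*(n**2 + 8*n + 12)) − (-7/60) = n*(-n - 8)/(12*(n**2 + 8*n + 12)).

S(n) = n*(-n - 8)/(12*(n**2 + 8*n + 12))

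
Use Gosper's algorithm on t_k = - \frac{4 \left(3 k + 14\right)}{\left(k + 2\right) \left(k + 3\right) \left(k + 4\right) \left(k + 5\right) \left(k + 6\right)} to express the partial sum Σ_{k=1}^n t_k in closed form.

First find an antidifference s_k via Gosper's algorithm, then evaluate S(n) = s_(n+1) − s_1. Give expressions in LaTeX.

Ratio r(k) = (k + 2)*(3*k + 17)/((k + 7)*(3*k + 14)).
Gosper form: A/B · C(k+1)/C(k) with A=k + 2, B=k + 7, C=k + 14/3.
Key eq: (k + 2)·f(k+1) = (k + 6)·f(k) + (k + 14/3).
deg f ≤ 4 (via 1,1,1).
Match coefficients ⇒ f(k) = k*(k + 4)*(k**2 + 10*k + 31)/90.
So s_k = (B(k−1)f/C)·t_k = (k*(k + 4)*(k + 6)*(k**2 + 10*k + 31)/(30*(3*k + 14)))·t_k = 2*k*(-k**2 - 10*k - 31)/(15*(k**3 + 10*k**2 + 31*k + 30)).
Δs = 4*(-3*k - 14)/(k**5 + 20*k**4 + 155*k**3 + 580*k**2 + 1044*k + 720), as required.
Evaluate: s_(n+1) = 2*(-n**3 - 13*n**2 - 54*n - 42)/(15*(n**3 + 13*n**2 + 54*n + 72)); subtract s_(1) = -7/90 ⇒ S(n) = n*(-n**2 - 13*n - 54)/(18*(n**3 + 13*n**2 + 54*n + 72)).

S(n) = \frac{n \left(- n^{2} - 13 n - 54\right)}{18 \left(n^{3} + 13 n^{2} + 54 n + 72\right)}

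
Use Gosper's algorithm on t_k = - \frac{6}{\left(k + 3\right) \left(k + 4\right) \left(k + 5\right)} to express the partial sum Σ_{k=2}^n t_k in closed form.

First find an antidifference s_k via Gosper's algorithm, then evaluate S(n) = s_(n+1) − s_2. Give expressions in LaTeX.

Ratio r(k) = (k + 3)/(k + 6).
A = k + 3, B = k + 6, C = 1.
f must satisfy (k + 3)·f(k+1) − (k + 5)·f(k) = 1.
d = 2 from the (1,1,0) case.
Match coefficients ⇒ f(k) = k*(k + 7)/24.
Certificate R = B(k−1)f/C = k*(k + 5)*(k + 7)/24 gives s_k = k*(-k - 7)/(4*(k + 3)*(k + 4)).
Check: Δs_k = -6/(k**3 + 12*k**2 + 47*k + 60). ✓
Σ_(k=2)^n t_k = s_(n+1) − s_(2) = ((-n**2 - 9*n - 8)/(4*(n**2 + 9*n + 20))) − (-3/20), i.e. (-n**2 - 9*n + 10)/(10*(n**2 + 9*n + 20)).

S(n) = \frac{- n^{2} - 9 n + 10}{10 \left(n^{2} + 9 n + 20\right)}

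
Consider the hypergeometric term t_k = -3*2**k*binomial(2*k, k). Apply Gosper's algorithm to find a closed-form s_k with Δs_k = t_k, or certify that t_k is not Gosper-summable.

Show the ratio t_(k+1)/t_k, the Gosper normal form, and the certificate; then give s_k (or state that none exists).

none — t_k is not Gosper-summable

t_(k+1)/t_k = 4*(2*k + 1)/(k + 1).
So A=8*k + 4 and B=k + 1, with C=1.
f must satisfy (8*k + 4)·f(k+1) − (k)·f(k) = 1.
deg f ≤ -1 (via 1,1,0).
Negative degree bound (-1): no f exists, t_k not Gosper-summable.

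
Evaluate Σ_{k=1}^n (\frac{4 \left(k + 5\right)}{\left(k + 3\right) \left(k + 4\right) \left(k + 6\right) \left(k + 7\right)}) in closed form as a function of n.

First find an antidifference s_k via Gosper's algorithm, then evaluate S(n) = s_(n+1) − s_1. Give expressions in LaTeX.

Compute t_(k+1)/t_k: get (k + 3)*(k + 6)**2/((k + 5)**2*(k + 8)).
Normal form (A,B,C) = (k + 3, k + 8, k**2 + 10*k + 25).
Need (k + 3)·f(k+1) − (k + 7)·f(k) = k**2 + 10*k + 25.
d = 4 from the (1,1,2) case.
Match coefficients ⇒ f(k) = k*(k + 4)*(k + 5)*(k + 9)/36.
Certificate R = B(k−1)f/C = k*(k + 4)*(k + 7)*(k + 9)/(36*(k + 5)) gives s_k = k*(k + 9)/(9*(k**2 + 9*k + 18)).
Δs = 4*(k + 5)/(k**4 + 20*k**3 + 145*k**2 + 450*k + 504), as required.
Telescope: S(n) = s_(n+1) − s_(1) = (n**2 + 11*n + 10)/(9*(n**2 + 11*n + 28)) − (5/126) = n*(n + 11)/(14*(n**2 + 11*n + 28)).

S(n) = \frac{n \left(n + 11\right)}{14 \left(n^{2} + 11 n + 28\right)}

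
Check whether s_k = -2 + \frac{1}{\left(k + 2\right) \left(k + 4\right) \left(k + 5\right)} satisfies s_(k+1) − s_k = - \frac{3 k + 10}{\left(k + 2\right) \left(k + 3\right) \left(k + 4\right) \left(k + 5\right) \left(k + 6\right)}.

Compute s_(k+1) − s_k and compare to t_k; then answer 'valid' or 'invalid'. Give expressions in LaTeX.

valid (s_(k+1) − s_k reduces to t_k)

s_(k+1) = -2 + 1/((k + 3)*(k + 5)*(k + 6))
s_(k+1) − s_k = ((k + 2)*(k + 4) - (k + 3)*(k + 6))/((k + 2)*(k + 3)*(k + 4)*(k + 5)*(k + 6))
(s_(k+1) − s_k) − t_k = 0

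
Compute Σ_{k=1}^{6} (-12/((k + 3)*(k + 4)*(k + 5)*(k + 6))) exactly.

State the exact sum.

Σ = -1/33

Ratio r(k) = (k + 3)/(k + 7).
Normal form (A,B,C) = (k + 3, k + 7, 1).
Key eq: (k + 3)·f(k+1) = (k + 6)·f(k) + (1).
From deg A=1, deg B=1, deg C=0: d=3.
Solving with deg f ≤ 3: f(k) = k*(k**2 + 12*k + 47)/180.
Then R = B(k−1)f/C = k*(k + 6)*(k**2 + 12*k + 47)/180, so s_k = R(k)·t_k = k*(-k**2 - 12*k - 47)/(15*(k + 3)*(k + 4)*(k + 5)).
Verify: -12/(k**4 + 18*k**3 + 119*k**2 + 342*k + 360) matches t_k.
Σ_(k=1)^(6) t_k = s_(7) − s_(1) = -7/110 − (-1/30) = -1/33.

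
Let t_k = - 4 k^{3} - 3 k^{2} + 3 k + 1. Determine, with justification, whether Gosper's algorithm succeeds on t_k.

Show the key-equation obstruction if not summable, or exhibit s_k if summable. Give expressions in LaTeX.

Ratio r(k) = (4*k**3 + 15*k**2 + 15*k + 3)/(4*k**3 + 3*k**2 - 3*k - 1).
A = 1, B = 1, C = k**3 + 3*k**2/4 - 3*k/4 - 1/4.
Solve (1)·f(k+1) − (1)·f(k) = k**3 + 3*k**2/4 - 3*k/4 - 1/4.
Degrees (0,0,3) ⇒ d ≤ 4.
Coefficient equations give f(k) = k*(k**3 - k**2 - 2*k + 1)/4.
So s_k = (B(k−1)f/C)·t_k = (k*(k**3 - k**2 - 2*k + 1)/(4*k**3 + 3*k**2 - 3*k - 1))·t_k = k*(-k**3 + k**2 + 2*k - 1).
s_(k+1) − s_k = -4*k**3 - 3*k**2 + 3*k + 1 = t_k.

Yes. s_k = k \left(- k^{3} + k^{2} + 2 k - 1\right).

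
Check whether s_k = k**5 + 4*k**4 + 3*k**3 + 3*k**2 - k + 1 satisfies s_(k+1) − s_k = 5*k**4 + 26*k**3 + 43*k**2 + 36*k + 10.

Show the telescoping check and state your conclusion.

s_(k+1) = k**5 + 9*k**4 + 29*k**3 + 46*k**2 + 35*k + 11
s_(k+1) − s_k = 5*k**4 + 26*k**3 + 43*k**2 + 36*k + 10
(s_(k+1) − s_k) − t_k = 0

Valid: the claim telescopes to t_k.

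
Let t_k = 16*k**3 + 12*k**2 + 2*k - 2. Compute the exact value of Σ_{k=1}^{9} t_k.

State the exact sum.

Ratio r(k) = (k + 8*(k + 1)**3 + 6*(k + 1)**2)/(8*k**3 + 6*k**2 + k - 1).
Factor: A=1; B=1; C=k**3 + 3*k**2/4 + k/8 - 1/8.
f must satisfy (1)·f(k+1) − (1)·f(k) = k**3 + 3*k**2/4 + k/8 - 1/8.
Bound: deg f ≤ 4.
Solve for f: f(k) = k*(4*k**3 - 4*k**2 - k - 1)/16 (degree 4 ≤ 4).
Then R = B(k−1)f/C = k*(4*k**3 - 4*k**2 - k - 1)/(2*(8*k**3 + 6*k**2 + k - 1)), so s_k = R(k)·t_k = k*(4*k**3 - 4*k**2 - k - 1).
s_(k+1) − s_k = 16*k**3 + 12*k**2 + 2*k - 2 = t_k.
Telescoping: Σ = s_(10) − s_(1) = 35890 − (-2) = 35892.

Σ = 35892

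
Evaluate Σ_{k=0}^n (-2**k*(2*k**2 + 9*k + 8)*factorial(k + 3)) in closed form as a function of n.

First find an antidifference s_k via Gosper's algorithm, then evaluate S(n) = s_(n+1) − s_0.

S(n) = -2**(n + 1)*(n + 1)*factorial(n + 4)

Step 1: r(k) = 2*(2*k**3 + 21*k**2 + 71*k + 76)/(2*k**2 + 9*k + 8).
So A=2*k + 8 and B=1, with C=k**2 + 9*k/2 + 4.
Set up (2*k + 8)·f(k+1) − (1)·f(k) − (k**2 + 9*k/2 + 4) = 0.
From deg A=1, deg B=0, deg C=2: d=1.
A polynomial solution: f(k) = k/2.
Certificate R = B(k−1)f/C = k/(2*k**2 + 9*k + 8) gives s_k = -2**k*k*factorial(k + 3).
s_(k+1) − s_k = -2**k*(2*k**2 + 9*k + 8)*factorial(k + 3) = t_k.
Telescope: S(n) = s_(n+1) − s_(0) = -2**(n + 1)*(n + 1)*factorial(n + 4) − (0) = -2**(n + 1)*(n + 1)*factorial(n + 4).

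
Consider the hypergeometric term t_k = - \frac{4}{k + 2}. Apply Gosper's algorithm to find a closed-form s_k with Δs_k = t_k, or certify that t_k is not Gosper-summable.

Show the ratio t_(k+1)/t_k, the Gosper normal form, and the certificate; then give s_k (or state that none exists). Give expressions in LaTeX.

The ratio is (k + 2)/(k + 3).
Gosper form: A/B · C(k+1)/C(k) with A=k + 2, B=k + 3, C=1.
Need (k + 2)·f(k+1) − (k + 2)·f(k) = 1.
Bound: deg f ≤ 0.
Put f(k) = c0: A·f(k+1) − B(k−1)·f(k) − C = -1; need -1 = 0 — inconsistent ⇒ no f, not summable.

none — t_k is not Gosper-summable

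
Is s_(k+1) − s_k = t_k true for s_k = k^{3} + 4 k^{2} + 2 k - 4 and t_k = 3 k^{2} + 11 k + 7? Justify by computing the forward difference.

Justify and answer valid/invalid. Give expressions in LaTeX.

s_(k+1) = k**3 + 7*k**2 + 13*k + 3
s_(k+1) − s_k = 3*k**2 + 11*k + 7
(s_(k+1) − s_k) − t_k = 0

Valid: the claim telescopes to t_k.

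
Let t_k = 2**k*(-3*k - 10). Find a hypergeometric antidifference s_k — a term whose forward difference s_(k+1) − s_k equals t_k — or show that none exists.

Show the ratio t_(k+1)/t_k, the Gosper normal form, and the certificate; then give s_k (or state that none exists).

Compute t_(k+1)/t_k: get 2*(3*k + 13)/(3*k + 10).
Normal form (A,B,C) = (2, 1, k + 10/3).
Set up (2)·f(k+1) − (1)·f(k) − (k + 10/3) = 0.
From deg A=0, deg B=0, deg C=1: d=1.
Match coefficients ⇒ f(k) = (3*k + 4)/3.
Certificate R = B(k−1)f/C = (3*k + 4)/(3*k + 10) gives s_k = 2**k*(-3*k - 4).
s_(k+1) − s_k = 2**k*(-3*k - 10) = t_k.

s_k = 2**k*(-3*k - 4)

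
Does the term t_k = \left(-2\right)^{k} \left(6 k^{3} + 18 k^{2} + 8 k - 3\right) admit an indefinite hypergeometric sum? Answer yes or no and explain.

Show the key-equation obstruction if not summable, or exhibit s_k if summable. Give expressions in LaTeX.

Yes. s_k = \left(-2\right)^{k} \left(- 2 k^{3} - 2 k^{2} + 4 k + 1\right).

Ratio r(k) = 2*(-6*k**3 - 36*k**2 - 62*k - 29)/(6*k**3 + 18*k**2 + 8*k - 3).
Normal form (A,B,C) = (-2, 1, k**3 + 3*k**2 + 4*k/3 - 1/2).
Solve (-2)·f(k+1) − (1)·f(k) = k**3 + 3*k**2 + 4*k/3 - 1/2.
Degrees (0,0,3) ⇒ d ≤ 3.
A polynomial solution: f(k) = -(2*k**3 + 2*k**2 - 4*k - 1)/6.
Certificate R = B(k−1)f/C = -(2*k**3 + 2*k**2 - 4*k - 1)/(6*k**3 + 18*k**2 + 8*k - 3) gives s_k = (-2)**k*(-2*k**3 - 2*k**2 + 4*k + 1).
Verify: (-2)**k*(6*k**3 + 18*k**2 + 8*k - 3) matches t_k.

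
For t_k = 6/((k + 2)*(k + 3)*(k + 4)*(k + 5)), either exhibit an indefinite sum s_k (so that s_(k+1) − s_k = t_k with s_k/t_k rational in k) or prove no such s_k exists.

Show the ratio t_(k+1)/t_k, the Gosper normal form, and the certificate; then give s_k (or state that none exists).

s_k = k*(k**2 + 9*k + 26)/(12*(k + 2)*(k + 3)*(k + 4))

Compute t_(k+1)/t_k: get (k + 2)/(k + 6).
Take A(k)=k + 2, B(k)=k + 6, C(k)=1.
Set up (k + 2)·f(k+1) − (k + 5)·f(k) − (1) = 0.
deg f ≤ 3 (via 1,1,0).
Match coefficients ⇒ f(k) = k*(k**2 + 9*k + 26)/72.
Then R = B(k−1)f/C = k*(k + 5)*(k**2 + 9*k + 26)/72, so s_k = R(k)·t_k = k*(k**2 + 9*k + 26)/(12*(k + 2)*(k + 3)*(k + 4)).
Δs = 6/(k**4 + 14*k**3 + 71*k**2 + 154*k + 120), as required.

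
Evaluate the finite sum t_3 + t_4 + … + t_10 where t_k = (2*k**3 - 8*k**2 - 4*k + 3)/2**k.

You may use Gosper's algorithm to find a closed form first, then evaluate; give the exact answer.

t_(k+1)/t_k = (k**3 - k**2 - 7*k - 7/2)/(2*k**3 - 8*k**2 - 4*k + 3).
Normal form (A,B,C) = (1/2, 1, k**3 - 4*k**2 - 2*k + 3/2).
Need (1/2)·f(k+1) − (1)·f(k) = k**3 - 4*k**2 - 2*k + 3/2.
d = 3 from the (0,0,3) case.
Match coefficients ⇒ f(k) = -2*k**3 + 2*k**2 + 2*k - 1.
R(k) = B(k−1)·f(k)/C(k) = -2*(2*k**3 - 2*k**2 - 2*k + 1)/(2*k**3 - 8*k**2 - 4*k + 3); s_k = R·t_k = 2*(-2*k**3 + 2*k**2 + 2*k - 1)/2**k.
s_(k+1) − s_k = (2*k**3 - 8*k**2 - 4*k + 3)/2**k = t_k.
Evaluate s at k=11 and k=3: -2399/1024 and -31/4; difference 5537/1024.

Σ = 5537/1024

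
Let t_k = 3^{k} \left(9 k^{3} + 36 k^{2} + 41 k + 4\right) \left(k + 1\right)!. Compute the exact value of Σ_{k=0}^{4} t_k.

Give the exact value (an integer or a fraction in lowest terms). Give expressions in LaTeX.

Σ = 13296964

r(k) = 3*(9*k**4 + 81*k**3 + 266*k**2 + 370*k + 180)/(9*k**3 + 36*k**2 + 41*k + 4) after simplifying.
So A=3*k + 6 and B=1, with C=k**3 + 4*k**2 + 41*k/9 + 4/9.
f must satisfy (3*k + 6)·f(k+1) − (1)·f(k) = k**3 + 4*k**2 + 41*k/9 + 4/9.
From deg A=1, deg B=0, deg C=3: d=2.
Solve for f: f(k) = (k - 1)*(3*k + 4)/9 (degree 2 ≤ 2).
Certificate R = B(k−1)f/C = (k - 1)*(3*k + 4)/(9*k**3 + 36*k**2 + 41*k + 4) gives s_k = 3**k*(k - 1)*(3*k + 4)*factorial(k + 1).
Δs = 3**k*(9*k**3 + 36*k**2 + 41*k + 4)*factorial(k + 1), as required.
Σ_(k=0)^(4) t_k = s_(5) − s_(0) = 13296960 − (-4) = 13296964.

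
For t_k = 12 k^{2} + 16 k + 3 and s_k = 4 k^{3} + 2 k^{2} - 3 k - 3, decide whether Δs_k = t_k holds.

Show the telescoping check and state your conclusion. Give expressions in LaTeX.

s_(k+1) = k*(4*k**2 + 14*k + 13)
s_(k+1) − s_k = 12*k**2 + 16*k + 3
(s_(k+1) − s_k) − t_k = 0

Valid: the claim telescopes to t_k.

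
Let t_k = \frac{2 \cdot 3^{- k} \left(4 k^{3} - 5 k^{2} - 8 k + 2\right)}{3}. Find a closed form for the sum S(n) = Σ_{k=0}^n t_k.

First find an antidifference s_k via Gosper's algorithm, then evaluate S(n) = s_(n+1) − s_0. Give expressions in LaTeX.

S(n) = \frac{3^{- n} \left(12 \cdot 3^{n} - 4 n^{3} - 13 n^{2} - 13 n - 8\right)}{3}

Step 1: r(k) = (4*k**3 + 7*k**2 - 6*k - 7)/(3*(4*k**3 - 5*k**2 - 8*k + 2)).
Take A(k)=1/3, B(k)=1, C(k)=k**3 - 5*k**2/4 - 2*k + 1/2.
Solve (1/3)·f(k+1) − (1)·f(k) = k**3 - 5*k**2/4 - 2*k + 1/2.
deg f ≤ 3 (via 0,0,3).
A polynomial solution: f(k) = -3*(4*k**3 + k**2 - k + 4)/8.
So s_k = (B(k−1)f/C)·t_k = (-3*(4*k**3 + k**2 - k + 4)/(2*(4*k**3 - 5*k**2 - 8*k + 2)))·t_k = (-4*k**3 - k**2 + k - 4)/3**k.
Verify: 2*(4*k**3 - 5*k**2 - 8*k + 2)/(3*3**k) matches t_k.
Σ_(k=0)^n t_k = s_(n+1) − s_(0) = (3**(-n - 1)*(-4*n**3 - 13*n**2 - 13*n - 8)) − (-4), i.e. (12*3**n - 4*n**3 - 13*n**2 - 13*n - 8)/(3*3**n).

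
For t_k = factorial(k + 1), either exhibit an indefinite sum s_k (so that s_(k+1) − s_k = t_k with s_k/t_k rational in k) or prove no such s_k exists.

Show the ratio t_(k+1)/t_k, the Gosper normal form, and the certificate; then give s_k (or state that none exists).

not Gosper-summable; s_k does not exist

Step 1: r(k) = k + 2.
Take A(k)=k + 2, B(k)=1, C(k)=1.
f must satisfy (k + 2)·f(k+1) − (1)·f(k) = 1.
From deg A=1, deg B=0, deg C=0: d=-1.
Negative degree bound (-1): no f exists, t_k not Gosper-summable.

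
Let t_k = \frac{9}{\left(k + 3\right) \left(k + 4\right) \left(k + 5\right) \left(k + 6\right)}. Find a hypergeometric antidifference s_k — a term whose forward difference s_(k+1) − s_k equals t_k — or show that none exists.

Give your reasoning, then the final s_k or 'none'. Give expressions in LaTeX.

t_(k+1)/t_k = (k + 3)/(k + 7).
A = k + 3, B = k + 7, C = 1.
Need (k + 3)·f(k+1) − (k + 6)·f(k) = 1.
Degrees (1,1,0) ⇒ d ≤ 3.
Solving with deg f ≤ 3: f(k) = k*(k**2 + 12*k + 47)/180.
R(k) = B(k−1)·f(k)/C(k) = k*(k + 6)*(k**2 + 12*k + 47)/180; s_k = R·t_k = k*(k**2 + 12*k + 47)/(20*(k + 3)*(k + 4)*(k + 5)).
Verify: 9/(k**4 + 18*k**3 + 119*k**2 + 342*k + 360) matches t_k.

s_k = \frac{k \left(k^{2} + 12 k + 47\right)}{20 \left(k + 3\right) \left(k + 4\right) \left(k + 5\right)}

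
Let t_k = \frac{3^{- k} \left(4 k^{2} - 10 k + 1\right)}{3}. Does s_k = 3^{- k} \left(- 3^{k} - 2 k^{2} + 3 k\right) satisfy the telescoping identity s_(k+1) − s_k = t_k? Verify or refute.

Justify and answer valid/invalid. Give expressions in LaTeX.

s_(k+1) = (-3*3**k - 2*k**2 - k + 1)/(3*3**k)
s_(k+1) − s_k = (4*k**2 - 10*k + 1)/(3*3**k)
(s_(k+1) − s_k) − t_k = 0

valid; difference matches t_k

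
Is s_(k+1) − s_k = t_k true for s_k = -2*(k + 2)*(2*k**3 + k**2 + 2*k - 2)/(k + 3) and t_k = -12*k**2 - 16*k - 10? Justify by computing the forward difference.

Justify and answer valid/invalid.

s_(k+1) = -2*(k + 3)*(2*k + 2*(k + 1)**3 + (k + 1)**2)/(k + 4)
s_(k+1) − s_k = 2*(-6*k**4 - 46*k**3 - 108*k**2 - 104*k - 43)/(k**2 + 7*k + 12)
(s_(k+1) − s_k) − t_k = 2*(4*k**3 + 25*k**2 + 27*k + 17)/(k**2 + 7*k + 12)

Invalid: residual 2*(4*k**3 + 25*k**2 + 27*k + 17)/(k**2 + 7*k + 12) ≠ 0.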